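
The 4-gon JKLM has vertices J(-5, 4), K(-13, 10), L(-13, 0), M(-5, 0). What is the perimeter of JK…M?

|JK| = √((-8)² + (6)²) = √100 = 10
|KL| = √((0)² + (-10)²) = √100 = 10
|LM| = √((8)² + (0)²) = √64 = 8
|MJ| = √((0)² + (4)²) = √16 = 4
Perimeter = 10 + 10 + 8 + 4 = 32.

32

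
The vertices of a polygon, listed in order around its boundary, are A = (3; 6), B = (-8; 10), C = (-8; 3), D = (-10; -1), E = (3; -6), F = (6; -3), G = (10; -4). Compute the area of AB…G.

170

Apply Gauss's area formula: 2A = Σ (x_i·y_{i+1} − x_{i+1}·y_i), indices taken mod 7.
Cross-terms: 78, 56, 38, 63, 27, 6, 72  ⇒  Σ = 340
Area = |Σ|/2 = 170.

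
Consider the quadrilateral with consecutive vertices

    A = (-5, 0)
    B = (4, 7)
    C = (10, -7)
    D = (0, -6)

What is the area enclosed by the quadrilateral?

111.5

Σ = (-35) + (-98) + (-60) + (-30) = -223
Area = |Σ|/2 = 111.5.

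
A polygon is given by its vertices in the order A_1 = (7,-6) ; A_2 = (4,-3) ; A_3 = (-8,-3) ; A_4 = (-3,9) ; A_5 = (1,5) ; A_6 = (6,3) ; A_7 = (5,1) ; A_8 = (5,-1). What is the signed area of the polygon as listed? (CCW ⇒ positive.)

Apply the shoelace formula: 2A = Σ (x_i·y_{i+1} − x_{i+1}·y_i), indices taken mod 8.
Σ = (3) + (-36) + (-81) + (-24) + (-27) + (-9) + (-10) + (-23) = -207
Signed area = Σ/2 = -103.5 (negative ⇒ clockwise traversal).

-103.5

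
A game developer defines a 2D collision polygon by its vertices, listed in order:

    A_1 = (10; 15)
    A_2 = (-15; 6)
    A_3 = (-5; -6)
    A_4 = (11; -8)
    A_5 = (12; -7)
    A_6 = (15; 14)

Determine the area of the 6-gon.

Apply Gauss's area formula: 2A = Σ (x_i·y_{i+1} − x_{i+1}·y_i), indices taken mod 6.
A_1→A_2: (10)(6) − (-15)(15) = 285
A_2→A_3: (-15)(-6) − (-5)(6) = 120
A_3→A_4: (-5)(-8) − (11)(-6) = 106
A_4→A_5: (11)(-7) − (12)(-8) = 19
A_5→A_6: (12)(14) − (15)(-7) = 273
A_6→A_1: (15)(15) − (10)(14) = 85
Σ = 888
Area = |Σ|/2 = 444.

444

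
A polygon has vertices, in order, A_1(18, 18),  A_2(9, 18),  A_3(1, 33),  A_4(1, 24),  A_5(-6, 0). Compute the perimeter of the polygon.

90

|A_1A_2| = √((-9)² + (0)²) = √81 = 9
|A_2A_3| = √((-8)² + (15)²) = √289 = 17
|A_3A_4| = √((0)² + (-9)²) = √81 = 9
|A_4A_5| = √((-7)² + (-24)²) = √625 = 25
|A_5A_1| = √((24)² + (18)²) = √900 = 30
Perimeter = 9 + 17 + 9 + 25 + 30 = 90.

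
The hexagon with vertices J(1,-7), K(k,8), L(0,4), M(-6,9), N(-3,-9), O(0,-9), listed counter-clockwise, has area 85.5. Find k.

2

The doubled signed area Σ (x_i y_{i+1} − x_{i+1} y_i) is linear in k.
With k=0 it equals 149; the coefficient of k is 11 (from the two edges through K).
So 11·k + 149 = 2·85.5 = 171 ⇒ k = 2.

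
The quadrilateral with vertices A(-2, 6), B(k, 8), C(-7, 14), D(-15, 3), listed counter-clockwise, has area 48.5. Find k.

-6

Write out the shoelace sum; only the two edges meeting at B involve k:
2·Area = [((-2)·8 − k·6) + (k·14 − (-7)·8)] + 105
       = 8·k + 145 = 97
⇒ k = -6.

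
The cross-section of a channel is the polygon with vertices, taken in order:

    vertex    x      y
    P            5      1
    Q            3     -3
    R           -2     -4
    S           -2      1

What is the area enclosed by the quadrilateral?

26.5

Apply the surveyor's formula: 2A = Σ (x_i·y_{i+1} − x_{i+1}·y_i), indices taken mod 4.
Σ = (-18) + (-18) + (-10) + (-7) = -53
Area = |Σ|/2 = 26.5.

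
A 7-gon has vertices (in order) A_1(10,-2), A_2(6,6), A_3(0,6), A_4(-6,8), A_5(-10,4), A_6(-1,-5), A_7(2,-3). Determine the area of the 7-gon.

146.5

Apply the shoelace (surveyor's) formula: 2A = Σ (x_i·y_{i+1} − x_{i+1}·y_i), indices taken mod 7.
A_1→A_2: (10)(6) − (6)(-2) = 72
A_2→A_3: (6)(6) − (0)(6) = 36
A_3→A_4: (0)(8) − (-6)(6) = 36
A_4→A_5: (-6)(4) − (-10)(8) = 56
A_5→A_6: (-10)(-5) − (-1)(4) = 54
A_6→A_7: (-1)(-3) − (2)(-5) = 13
A_7→A_1: (2)(-2) − (10)(-3) = 26
Σ = 293
Area = |Σ|/2 = 146.5.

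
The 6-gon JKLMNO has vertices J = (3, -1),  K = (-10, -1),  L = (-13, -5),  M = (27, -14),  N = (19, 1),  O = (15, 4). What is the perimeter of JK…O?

94

|JK| = √((-13)² + (0)²) = √169 = 13
|KL| = √((-3)² + (-4)²) = √25 = 5
|LM| = √((40)² + (-9)²) = √1681 = 41
|MN| = √((-8)² + (15)²) = √289 = 17
|NO| = √((-4)² + (3)²) = √25 = 5
|OJ| = √((-12)² + (-5)²) = √169 = 13
Perimeter = 13 + 5 + 41 + 17 + 5 + 13 = 94.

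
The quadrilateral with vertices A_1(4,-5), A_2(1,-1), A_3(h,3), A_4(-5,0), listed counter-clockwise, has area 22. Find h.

0

Write out the shoelace sum; only the two edges meeting at A_3 involve h:
2·Area = [(1·3 − h·(-1)) + (h·0 − (-5)·3)] + 26
       = 1·h + 44 = 44
⇒ h = 0.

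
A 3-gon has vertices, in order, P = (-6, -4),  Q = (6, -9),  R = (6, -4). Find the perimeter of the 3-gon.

|PQ| = √((12)² + (-5)²) = √169 = 13
|QR| = √((0)² + (5)²) = √25 = 5
|RP| = √((-12)² + (0)²) = √144 = 12
Perimeter = 13 + 5 + 12 = 30.

30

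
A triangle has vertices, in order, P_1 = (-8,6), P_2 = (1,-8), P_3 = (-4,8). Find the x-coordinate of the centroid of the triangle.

Apply the shoelace formula. First the cross-terms c_i = x_i·y_{i+1} − x_{i+1}·y_i:
  58, -24, 40  ⇒  2A = 74, A = 37.
Then Σ (x_i + x_{i+1})·c_i = -814, so x̄ = -814 / (6·37) = -11/3.

-11/3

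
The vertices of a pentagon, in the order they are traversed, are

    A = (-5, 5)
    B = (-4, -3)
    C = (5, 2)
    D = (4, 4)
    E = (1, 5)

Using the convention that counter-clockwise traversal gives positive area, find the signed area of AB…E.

Apply the shoelace formula: 2A = Σ (x_i·y_{i+1} − x_{i+1}·y_i), indices taken mod 5.
Σ = (35) + (7) + (12) + (16) + (30) = 100
Signed area = Σ/2 = 50 (positive ⇒ counter-clockwise traversal).

50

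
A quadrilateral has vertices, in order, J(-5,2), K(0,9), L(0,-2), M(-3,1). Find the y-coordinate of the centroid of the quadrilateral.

41/13

Apply the surveyor's formula. First the cross-terms c_i = x_i·y_{i+1} − x_{i+1}·y_i:
  -45, 0, -6, -1  ⇒  2A = -52, A = -26.
Then Σ (y_i + y_{i+1})·c_i = -492, so ȳ = -492 / (6·(-26)) = 41/13.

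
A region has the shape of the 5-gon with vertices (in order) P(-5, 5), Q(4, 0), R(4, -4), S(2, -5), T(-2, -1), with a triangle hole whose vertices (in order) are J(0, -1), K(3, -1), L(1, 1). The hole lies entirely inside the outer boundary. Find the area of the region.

Outer boundary:
Apply the shoelace (surveyor's) formula: 2A = Σ (x_i·y_{i+1} − x_{i+1}·y_i), indices taken mod 5.
Σ = (-20) + (-16) + (-12) + (-12) + (-15) = -75
Area = |Σ|/2 = 37.5.
Hole:
Apply Gauss's area formula: 2A = Σ (x_i·y_{i+1} − x_{i+1}·y_i), indices taken mod 3.
Σ = (3) + (4) + (-1) = 6
Area = |Σ|/2 = 3.
Net area = 37.5 − 3 = 34.5.

34.5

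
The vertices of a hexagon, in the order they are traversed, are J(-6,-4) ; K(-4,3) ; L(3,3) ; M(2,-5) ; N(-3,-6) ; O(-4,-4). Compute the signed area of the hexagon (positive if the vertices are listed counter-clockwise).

-61.5

Apply the shoelace (surveyor's) formula: 2A = Σ (x_i·y_{i+1} − x_{i+1}·y_i), indices taken mod 6.
Σ = (-34) + (-21) + (-21) + (-27) + (-12) + (-8) = -123
Signed area = Σ/2 = -61.5 (negative ⇒ clockwise traversal).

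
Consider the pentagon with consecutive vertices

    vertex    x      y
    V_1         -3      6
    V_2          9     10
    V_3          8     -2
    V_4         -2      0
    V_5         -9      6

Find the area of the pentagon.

Apply the surveyor's formula: 2A = Σ (x_i·y_{i+1} − x_{i+1}·y_i), indices taken mod 5.
Σ = (-84) + (-98) + (-4) + (-12) + (-36) = -234
Area = |Σ|/2 = 117.

117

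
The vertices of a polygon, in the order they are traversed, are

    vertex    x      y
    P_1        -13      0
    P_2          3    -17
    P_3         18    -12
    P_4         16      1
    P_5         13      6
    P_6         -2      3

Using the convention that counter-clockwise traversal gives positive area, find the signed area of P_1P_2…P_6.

437

Apply the shoelace (surveyor's) formula: 2A = Σ (x_i·y_{i+1} − x_{i+1}·y_i), indices taken mod 6.
Σ = (221) + (270) + (210) + (83) + (51) + (39) = 874
Signed area = Σ/2 = 437 (positive ⇒ counter-clockwise traversal).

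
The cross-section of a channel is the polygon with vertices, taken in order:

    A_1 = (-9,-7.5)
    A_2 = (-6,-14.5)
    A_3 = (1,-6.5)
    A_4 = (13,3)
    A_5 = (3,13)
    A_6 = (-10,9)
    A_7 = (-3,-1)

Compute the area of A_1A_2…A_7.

297

Cross-terms: 85.5, 53.5, 87.5, 160, 157, 37, 13.5  ⇒  Σ = 594
Area = |Σ|/2 = 297.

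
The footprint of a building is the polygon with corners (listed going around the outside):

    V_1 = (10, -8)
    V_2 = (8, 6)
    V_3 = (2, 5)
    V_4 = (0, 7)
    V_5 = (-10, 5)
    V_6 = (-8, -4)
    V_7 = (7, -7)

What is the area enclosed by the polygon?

Σ = (124) + (28) + (14) + (70) + (80) + (84) + (14) = 414
Area = |Σ|/2 = 207.

207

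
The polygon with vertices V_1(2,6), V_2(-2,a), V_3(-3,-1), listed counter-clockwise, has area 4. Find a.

2

The doubled signed area Σ (x_i y_{i+1} − x_{i+1} y_i) is linear in a.
With a=0 it equals -2; the coefficient of a is 5 (from the two edges through V_2).
So 5·a + -2 = 2·4 = 8 ⇒ a = 2.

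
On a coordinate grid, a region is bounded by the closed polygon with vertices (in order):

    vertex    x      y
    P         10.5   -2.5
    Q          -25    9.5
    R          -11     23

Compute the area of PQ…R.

323.625

Cross-terms: 37.25, -470.5, -214  ⇒  Σ = -647.25
Area = |Σ|/2 = 323.625.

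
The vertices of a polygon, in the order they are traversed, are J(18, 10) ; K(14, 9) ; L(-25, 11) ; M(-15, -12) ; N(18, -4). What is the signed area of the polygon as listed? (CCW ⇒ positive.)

697

Cross-terms: 22, 379, 465, 276, 252  ⇒  Σ = 1394
Signed area = Σ/2 = 697 (positive ⇒ counter-clockwise traversal).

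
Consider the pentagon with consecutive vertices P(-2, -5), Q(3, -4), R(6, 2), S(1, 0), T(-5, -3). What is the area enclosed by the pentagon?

33.5

Σ = (23) + (30) + (-2) + (-3) + (19) = 67
Area = |Σ|/2 = 33.5.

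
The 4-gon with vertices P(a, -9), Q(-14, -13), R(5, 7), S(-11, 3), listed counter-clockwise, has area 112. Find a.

-12

The doubled signed area Σ (x_i y_{i+1} − x_{i+1} y_i) is linear in a.
With a=0 it equals 32; the coefficient of a is -16 (from the two edges through P).
So -16·a + 32 = 2·112 = 224 ⇒ a = -12.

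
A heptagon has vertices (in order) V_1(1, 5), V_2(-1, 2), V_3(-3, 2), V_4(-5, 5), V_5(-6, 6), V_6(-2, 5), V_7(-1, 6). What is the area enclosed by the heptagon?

15

Apply the surveyor's formula: 2A = Σ (x_i·y_{i+1} − x_{i+1}·y_i), indices taken mod 7.
V_1→V_2: (1)(2) − (-1)(5) = 7
V_2→V_3: (-1)(2) − (-3)(2) = 4
V_3→V_4: (-3)(5) − (-5)(2) = -5
V_4→V_5: (-5)(6) − (-6)(5) = 0
V_5→V_6: (-6)(5) − (-2)(6) = -18
V_6→V_7: (-2)(6) − (-1)(5) = -7
V_7→V_1: (-1)(5) − (1)(6) = -11
Σ = -30
Area = |Σ|/2 = 15.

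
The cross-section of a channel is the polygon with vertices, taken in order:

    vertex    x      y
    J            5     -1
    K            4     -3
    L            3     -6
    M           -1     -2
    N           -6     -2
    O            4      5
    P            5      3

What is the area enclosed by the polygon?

51.5

Apply the shoelace (surveyor's) formula: 2A = Σ (x_i·y_{i+1} − x_{i+1}·y_i), indices taken mod 7.
J→K: (5)(-3) − (4)(-1) = -11
K→L: (4)(-6) − (3)(-3) = -15
L→M: (3)(-2) − (-1)(-6) = -12
M→N: (-1)(-2) − (-6)(-2) = -10
N→O: (-6)(5) − (4)(-2) = -22
O→P: (4)(3) − (5)(5) = -13
P→J: (5)(-1) − (5)(3) = -20
Σ = -103
Area = |Σ|/2 = 51.5.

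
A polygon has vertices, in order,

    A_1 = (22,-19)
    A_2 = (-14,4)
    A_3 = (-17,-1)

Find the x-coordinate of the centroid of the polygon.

Apply Gauss's area formula. First the cross-terms c_i = x_i·y_{i+1} − x_{i+1}·y_i:
  -178, 82, 345  ⇒  2A = 249, A = 124.5.
Then Σ (x_i + x_{i+1})·c_i = -2241, so x̄ = -2241 / (6·124.5) = -3.

-3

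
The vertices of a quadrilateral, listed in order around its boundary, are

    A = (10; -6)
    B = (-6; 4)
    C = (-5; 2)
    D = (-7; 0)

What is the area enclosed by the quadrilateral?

34

Σ = (4) + (8) + (14) + (42) = 68
Area = |Σ|/2 = 34.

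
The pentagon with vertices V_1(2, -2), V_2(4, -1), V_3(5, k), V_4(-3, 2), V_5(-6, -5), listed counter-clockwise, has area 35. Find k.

0

The doubled signed area Σ (x_i y_{i+1} − x_{i+1} y_i) is linear in k.
With k=0 it equals 70; the coefficient of k is 7 (from the two edges through V_3).
So 7·k + 70 = 2·35 = 70 ⇒ k = 0.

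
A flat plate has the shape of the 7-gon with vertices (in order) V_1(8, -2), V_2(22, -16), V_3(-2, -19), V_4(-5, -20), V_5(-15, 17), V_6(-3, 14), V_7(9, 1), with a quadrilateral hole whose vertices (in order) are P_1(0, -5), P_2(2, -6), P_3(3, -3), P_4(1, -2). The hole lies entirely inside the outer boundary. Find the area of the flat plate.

637

Outer boundary:
Cross-terms: -84, -450, -55, -385, -159, -129, -26  ⇒  Σ = -1288
Area = |Σ|/2 = 644.
Hole:
Apply Gauss's area formula: 2A = Σ (x_i·y_{i+1} − x_{i+1}·y_i), indices taken mod 4.
P_1→P_2: (0)(-6) − (2)(-5) = 10
P_2→P_3: (2)(-3) − (3)(-6) = 12
P_3→P_4: (3)(-2) − (1)(-3) = -3
P_4→P_1: (1)(-5) − (0)(-2) = -5
Σ = 14
Area = |Σ|/2 = 7.
Net area = 644 − 7 = 637.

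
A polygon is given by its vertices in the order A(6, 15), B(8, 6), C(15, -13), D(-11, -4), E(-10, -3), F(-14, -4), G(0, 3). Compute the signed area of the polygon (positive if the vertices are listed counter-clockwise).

Cross-terms: -84, -194, -203, -7, -2, -42, -18  ⇒  Σ = -550
Signed area = Σ/2 = -275 (negative ⇒ clockwise traversal).

-275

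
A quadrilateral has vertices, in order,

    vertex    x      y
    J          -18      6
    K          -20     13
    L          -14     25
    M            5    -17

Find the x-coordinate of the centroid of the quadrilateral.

Apply the shoelace formula. First the cross-terms c_i = x_i·y_{i+1} − x_{i+1}·y_i:
  -114, -318, 113, -276  ⇒  2A = -595, A = -297.5.
Then Σ (x_i + x_{i+1})·c_i = 17715, so x̄ = 17715 / (6·(-297.5)) = -1181/119.

-1181/119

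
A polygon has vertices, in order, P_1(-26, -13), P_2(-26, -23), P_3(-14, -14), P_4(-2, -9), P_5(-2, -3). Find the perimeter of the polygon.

70

|P_1P_2| = √((0)² + (-10)²) = √100 = 10
|P_2P_3| = √((12)² + (9)²) = √225 = 15
|P_3P_4| = √((12)² + (5)²) = √169 = 13
|P_4P_5| = √((0)² + (6)²) = √36 = 6
|P_5P_1| = √((-24)² + (-10)²) = √676 = 26
Perimeter = 10 + 15 + 13 + 6 + 26 = 70.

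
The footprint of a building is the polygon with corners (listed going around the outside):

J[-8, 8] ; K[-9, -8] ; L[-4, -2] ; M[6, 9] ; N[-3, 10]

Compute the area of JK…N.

120.5

Σ = (136) + (-14) + (-24) + (87) + (56) = 241
Area = |Σ|/2 = 120.5.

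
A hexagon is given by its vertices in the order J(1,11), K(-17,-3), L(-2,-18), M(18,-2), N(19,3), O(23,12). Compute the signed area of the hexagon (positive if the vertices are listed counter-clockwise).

652

Apply Gauss's area formula: 2A = Σ (x_i·y_{i+1} − x_{i+1}·y_i), indices taken mod 6.
J→K: (1)(-3) − (-17)(11) = 184
K→L: (-17)(-18) − (-2)(-3) = 300
L→M: (-2)(-2) − (18)(-18) = 328
M→N: (18)(3) − (19)(-2) = 92
N→O: (19)(12) − (23)(3) = 159
O→J: (23)(11) − (1)(12) = 241
Σ = 1304
Signed area = Σ/2 = 652 (positive ⇒ counter-clockwise traversal).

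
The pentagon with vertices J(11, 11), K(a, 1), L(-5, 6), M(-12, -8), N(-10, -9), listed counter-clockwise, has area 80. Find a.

The doubled signed area Σ (x_i y_{i+1} − x_{i+1} y_i) is linear in a.
With a=0 it equals 145; the coefficient of a is -5 (from the two edges through K).
So -5·a + 145 = 2·80 = 160 ⇒ a = -3.

-3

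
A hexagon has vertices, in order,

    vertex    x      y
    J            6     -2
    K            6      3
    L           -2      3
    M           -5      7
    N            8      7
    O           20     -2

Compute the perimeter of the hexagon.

|JK| = √((0)² + (5)²) = √25 = 5
|KL| = √((-8)² + (0)²) = √64 = 8
|LM| = √((-3)² + (4)²) = √25 = 5
|MN| = √((13)² + (0)²) = √169 = 13
|NO| = √((12)² + (-9)²) = √225 = 15
|OJ| = √((-14)² + (0)²) = √196 = 14
Perimeter = 5 + 8 + 5 + 13 + 15 + 14 = 60.

60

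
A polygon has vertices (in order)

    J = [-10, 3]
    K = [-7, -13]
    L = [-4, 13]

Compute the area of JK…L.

Σ = (151) + (-143) + (118) = 126
Area = |Σ|/2 = 63.

63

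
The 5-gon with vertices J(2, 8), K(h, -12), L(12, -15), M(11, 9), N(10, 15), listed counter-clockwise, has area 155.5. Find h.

Write out the shoelace sum; only the two edges meeting at K involve h:
2·Area = [(2·(-12) − h·8) + (h·(-15) − 12·(-12))] + 398
       = -23·h + 518 = 311
⇒ h = 9.

9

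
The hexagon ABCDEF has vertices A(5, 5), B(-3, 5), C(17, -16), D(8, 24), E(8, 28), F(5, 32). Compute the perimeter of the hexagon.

114

|AB| = √((-8)² + (0)²) = √64 = 8
|BC| = √((20)² + (-21)²) = √841 = 29
|CD| = √((-9)² + (40)²) = √1681 = 41
|DE| = √((0)² + (4)²) = √16 = 4
|EF| = √((-3)² + (4)²) = √25 = 5
|FA| = √((0)² + (-27)²) = √729 = 27
Perimeter = 8 + 29 + 41 + 4 + 5 + 27 = 114.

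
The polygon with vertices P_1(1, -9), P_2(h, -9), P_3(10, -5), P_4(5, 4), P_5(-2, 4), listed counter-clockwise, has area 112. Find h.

9

Write out the shoelace sum; only the two edges meeting at P_2 involve h:
2·Area = [(1·(-9) − h·(-9)) + (h·(-5) − 10·(-9))] + 107
       = 4·h + 188 = 224
⇒ h = 9.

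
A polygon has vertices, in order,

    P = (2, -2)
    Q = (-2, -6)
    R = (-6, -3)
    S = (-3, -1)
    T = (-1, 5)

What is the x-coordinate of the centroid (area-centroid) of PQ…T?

Apply Gauss's area formula. First the cross-terms c_i = x_i·y_{i+1} − x_{i+1}·y_i:
  -16, -30, -3, -16, -8  ⇒  2A = -73, A = -36.5.
Then Σ (x_i + x_{i+1})·c_i = 323, so x̄ = 323 / (6·(-36.5)) = -323/219.

-323/219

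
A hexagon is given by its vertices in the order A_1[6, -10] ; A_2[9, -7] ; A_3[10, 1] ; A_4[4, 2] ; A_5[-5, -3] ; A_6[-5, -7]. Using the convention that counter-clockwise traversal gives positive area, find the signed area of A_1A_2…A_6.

126.5

Apply Gauss's area formula: 2A = Σ (x_i·y_{i+1} − x_{i+1}·y_i), indices taken mod 6.
A_1→A_2: (6)(-7) − (9)(-10) = 48
A_2→A_3: (9)(1) − (10)(-7) = 79
A_3→A_4: (10)(2) − (4)(1) = 16
A_4→A_5: (4)(-3) − (-5)(2) = -2
A_5→A_6: (-5)(-7) − (-5)(-3) = 20
A_6→A_1: (-5)(-10) − (6)(-7) = 92
Σ = 253
Signed area = Σ/2 = 126.5 (positive ⇒ counter-clockwise traversal).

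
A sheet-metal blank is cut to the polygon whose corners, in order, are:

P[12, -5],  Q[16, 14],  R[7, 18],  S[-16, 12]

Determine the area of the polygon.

373

Apply the shoelace (surveyor's) formula: 2A = Σ (x_i·y_{i+1} − x_{i+1}·y_i), indices taken mod 4.
Σ = (248) + (190) + (372) + (-64) = 746
Area = |Σ|/2 = 373.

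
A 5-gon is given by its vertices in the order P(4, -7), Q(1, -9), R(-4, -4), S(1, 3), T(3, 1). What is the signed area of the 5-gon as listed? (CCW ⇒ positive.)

P→Q: (4)(-9) − (1)(-7) = -29
Q→R: (1)(-4) − (-4)(-9) = -40
R→S: (-4)(3) − (1)(-4) = -8
S→T: (1)(1) − (3)(3) = -8
T→P: (3)(-7) − (4)(1) = -25
Σ = -110
Signed area = Σ/2 = -55 (negative ⇒ clockwise traversal).

-55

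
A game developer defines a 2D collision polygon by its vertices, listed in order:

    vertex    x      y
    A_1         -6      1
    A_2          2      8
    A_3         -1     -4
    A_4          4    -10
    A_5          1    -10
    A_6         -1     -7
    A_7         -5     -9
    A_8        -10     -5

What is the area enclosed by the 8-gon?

A_1→A_2: (-6)(8) − (2)(1) = -50
A_2→A_3: (2)(-4) − (-1)(8) = 0
A_3→A_4: (-1)(-10) − (4)(-4) = 26
A_4→A_5: (4)(-10) − (1)(-10) = -30
A_5→A_6: (1)(-7) − (-1)(-10) = -17
A_6→A_7: (-1)(-9) − (-5)(-7) = -26
A_7→A_8: (-5)(-5) − (-10)(-9) = -65
A_8→A_1: (-10)(1) − (-6)(-5) = -40
Σ = -202
Area = |Σ|/2 = 101.

101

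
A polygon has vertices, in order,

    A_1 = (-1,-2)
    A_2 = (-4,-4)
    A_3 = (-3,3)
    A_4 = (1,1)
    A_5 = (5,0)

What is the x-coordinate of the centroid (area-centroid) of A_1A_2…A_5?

-130/147

Apply the surveyor's formula. First the cross-terms c_i = x_i·y_{i+1} − x_{i+1}·y_i:
  -4, -24, -6, -5, -10  ⇒  2A = -49, A = -24.5.
Then Σ (x_i + x_{i+1})·c_i = 130, so x̄ = 130 / (6·(-24.5)) = -130/147.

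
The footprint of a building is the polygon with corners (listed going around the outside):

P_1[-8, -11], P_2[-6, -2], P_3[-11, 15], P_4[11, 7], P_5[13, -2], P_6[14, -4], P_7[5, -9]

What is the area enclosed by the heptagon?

Apply the shoelace formula: 2A = Σ (x_i·y_{i+1} − x_{i+1}·y_i), indices taken mod 7.
P_1→P_2: (-8)(-2) − (-6)(-11) = -50
P_2→P_3: (-6)(15) − (-11)(-2) = -112
P_3→P_4: (-11)(7) − (11)(15) = -242
P_4→P_5: (11)(-2) − (13)(7) = -113
P_5→P_6: (13)(-4) − (14)(-2) = -24
P_6→P_7: (14)(-9) − (5)(-4) = -106
P_7→P_1: (5)(-11) − (-8)(-9) = -127
Σ = -774
Area = |Σ|/2 = 387.

387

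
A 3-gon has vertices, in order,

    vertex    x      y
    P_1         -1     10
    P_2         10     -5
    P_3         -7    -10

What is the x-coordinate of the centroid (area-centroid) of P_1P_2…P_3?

2/3

Apply the shoelace formula. First the cross-terms c_i = x_i·y_{i+1} − x_{i+1}·y_i:
  -95, -135, -80  ⇒  2A = -310, A = -155.
Then Σ (x_i + x_{i+1})·c_i = -620, so x̄ = -620 / (6·(-155)) = 2/3.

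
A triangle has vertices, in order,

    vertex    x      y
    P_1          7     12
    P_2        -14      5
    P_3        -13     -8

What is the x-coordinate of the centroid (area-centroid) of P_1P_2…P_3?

Apply the shoelace formula. First the cross-terms c_i = x_i·y_{i+1} − x_{i+1}·y_i:
  203, 177, -100  ⇒  2A = 280, A = 140.
Then Σ (x_i + x_{i+1})·c_i = -5600, so x̄ = -5600 / (6·140) = -20/3.

-20/3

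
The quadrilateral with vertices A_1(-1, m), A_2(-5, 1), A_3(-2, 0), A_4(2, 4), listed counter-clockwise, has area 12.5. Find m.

4

The doubled signed area Σ (x_i y_{i+1} − x_{i+1} y_i) is linear in m.
With m=0 it equals -3; the coefficient of m is 7 (from the two edges through A_1).
So 7·m + -3 = 2·12.5 = 25 ⇒ m = 4.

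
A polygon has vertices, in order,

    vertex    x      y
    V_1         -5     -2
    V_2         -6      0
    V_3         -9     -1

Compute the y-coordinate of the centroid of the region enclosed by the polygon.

-1

Apply the shoelace formula. First the cross-terms c_i = x_i·y_{i+1} − x_{i+1}·y_i:
  -12, 6, 13  ⇒  2A = 7, A = 3.5.
Then Σ (y_i + y_{i+1})·c_i = -21, so ȳ = -21 / (6·3.5) = -1.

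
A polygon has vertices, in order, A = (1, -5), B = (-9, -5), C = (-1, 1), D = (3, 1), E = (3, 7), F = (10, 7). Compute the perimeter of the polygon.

|AB| = √((-10)² + (0)²) = √100 = 10
|BC| = √((8)² + (6)²) = √100 = 10
|CD| = √((4)² + (0)²) = √16 = 4
|DE| = √((0)² + (6)²) = √36 = 6
|EF| = √((7)² + (0)²) = √49 = 7
|FA| = √((-9)² + (-12)²) = √225 = 15
Perimeter = 10 + 10 + 4 + 6 + 7 + 15 = 52.

52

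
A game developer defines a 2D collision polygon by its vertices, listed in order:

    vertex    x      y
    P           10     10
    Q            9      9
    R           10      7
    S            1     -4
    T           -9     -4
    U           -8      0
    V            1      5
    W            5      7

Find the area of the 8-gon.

112

Cross-terms: 0, -27, -47, -40, -32, -40, -18, -20  ⇒  Σ = -224
Area = |Σ|/2 = 112.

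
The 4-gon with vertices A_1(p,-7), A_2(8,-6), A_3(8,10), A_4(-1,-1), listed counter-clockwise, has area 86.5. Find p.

Write out the shoelace sum; only the two edges meeting at A_1 involve p:
2·Area = [((-1)·(-7) − p·(-1)) + (p·(-6) − 8·(-7))] + 130
       = -5·p + 193 = 173
⇒ p = 4.

4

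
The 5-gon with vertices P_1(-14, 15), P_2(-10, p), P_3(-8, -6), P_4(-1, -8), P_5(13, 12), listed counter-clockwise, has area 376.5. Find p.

The doubled signed area Σ (x_i y_{i+1} − x_{i+1} y_i) is linear in p.
With p=0 it equals 723; the coefficient of p is -6 (from the two edges through P_2).
So -6·p + 723 = 2·376.5 = 753 ⇒ p = -5.

-5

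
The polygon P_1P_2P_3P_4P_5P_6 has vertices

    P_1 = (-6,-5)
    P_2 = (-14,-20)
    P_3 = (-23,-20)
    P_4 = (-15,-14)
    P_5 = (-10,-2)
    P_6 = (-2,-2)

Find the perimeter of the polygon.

|P_1P_2| = √((-8)² + (-15)²) = √289 = 17
|P_2P_3| = √((-9)² + (0)²) = √81 = 9
|P_3P_4| = √((8)² + (6)²) = √100 = 10
|P_4P_5| = √((5)² + (12)²) = √169 = 13
|P_5P_6| = √((8)² + (0)²) = √64 = 8
|P_6P_1| = √((-4)² + (-3)²) = √25 = 5
Perimeter = 17 + 9 + 10 + 13 + 8 + 5 = 62.

62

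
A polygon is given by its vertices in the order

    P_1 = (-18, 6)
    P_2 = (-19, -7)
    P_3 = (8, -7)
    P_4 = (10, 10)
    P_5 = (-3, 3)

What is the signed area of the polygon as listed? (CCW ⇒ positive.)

Apply the shoelace formula: 2A = Σ (x_i·y_{i+1} − x_{i+1}·y_i), indices taken mod 5.
Cross-terms: 240, 189, 150, 60, 36  ⇒  Σ = 675
Signed area = Σ/2 = 337.5 (positive ⇒ counter-clockwise traversal).

337.5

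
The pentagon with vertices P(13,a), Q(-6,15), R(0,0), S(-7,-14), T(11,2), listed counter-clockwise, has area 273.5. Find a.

Write out the shoelace sum; only the two edges meeting at P involve a:
2·Area = [(11·a − 13·2) + (13·15 − (-6)·a)] + 140
       = 17·a + 309 = 547
⇒ a = 14.

14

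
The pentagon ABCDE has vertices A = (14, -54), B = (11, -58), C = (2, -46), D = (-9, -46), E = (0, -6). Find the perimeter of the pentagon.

|AB| = √((-3)² + (-4)²) = √25 = 5
|BC| = √((-9)² + (12)²) = √225 = 15
|CD| = √((-11)² + (0)²) = √121 = 11
|DE| = √((9)² + (40)²) = √1681 = 41
|EA| = √((14)² + (-48)²) = √2500 = 50
Perimeter = 5 + 15 + 11 + 41 + 50 = 122.

122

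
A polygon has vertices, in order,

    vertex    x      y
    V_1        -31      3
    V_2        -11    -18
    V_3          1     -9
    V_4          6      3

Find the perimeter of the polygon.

|V_1V_2| = √((20)² + (-21)²) = √841 = 29
|V_2V_3| = √((12)² + (9)²) = √225 = 15
|V_3V_4| = √((5)² + (12)²) = √169 = 13
|V_4V_1| = √((-37)² + (0)²) = √1369 = 37
Perimeter = 29 + 15 + 13 + 37 = 94.

94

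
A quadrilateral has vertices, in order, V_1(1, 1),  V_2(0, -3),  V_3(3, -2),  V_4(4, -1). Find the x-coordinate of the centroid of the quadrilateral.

1.75

Apply the shoelace formula. First the cross-terms c_i = x_i·y_{i+1} − x_{i+1}·y_i:
  -3, 9, 5, 5  ⇒  2A = 16, A = 8.
Then Σ (x_i + x_{i+1})·c_i = 84, so x̄ = 84 / (6·8) = 1.75.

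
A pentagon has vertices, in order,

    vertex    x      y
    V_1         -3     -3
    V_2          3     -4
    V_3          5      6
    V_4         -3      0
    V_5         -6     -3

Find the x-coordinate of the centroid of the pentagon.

178/285

Apply the surveyor's formula. First the cross-terms c_i = x_i·y_{i+1} − x_{i+1}·y_i:
  21, 38, 18, 9, 9  ⇒  2A = 95, A = 47.5.
Then Σ (x_i + x_{i+1})·c_i = 178, so x̄ = 178 / (6·47.5) = 178/285.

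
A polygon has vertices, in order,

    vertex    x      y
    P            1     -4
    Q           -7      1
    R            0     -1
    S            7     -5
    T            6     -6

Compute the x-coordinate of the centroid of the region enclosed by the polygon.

Apply the shoelace (surveyor's) formula. First the cross-terms c_i = x_i·y_{i+1} − x_{i+1}·y_i:
  -27, 7, 7, -12, -18  ⇒  2A = -43, A = -21.5.
Then Σ (x_i + x_{i+1})·c_i = -120, so x̄ = -120 / (6·(-21.5)) = 40/43.

40/43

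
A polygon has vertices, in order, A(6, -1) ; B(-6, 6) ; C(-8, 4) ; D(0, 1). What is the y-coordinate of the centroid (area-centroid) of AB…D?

35/12

Apply the surveyor's formula. First the cross-terms c_i = x_i·y_{i+1} − x_{i+1}·y_i:
  30, 24, -8, -6  ⇒  2A = 40, A = 20.
Then Σ (y_i + y_{i+1})·c_i = 350, so ȳ = 350 / (6·20) = 35/12.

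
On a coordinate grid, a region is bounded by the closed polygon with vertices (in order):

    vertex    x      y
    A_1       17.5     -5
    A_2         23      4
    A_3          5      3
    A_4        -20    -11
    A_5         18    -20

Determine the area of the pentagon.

Apply the surveyor's formula: 2A = Σ (x_i·y_{i+1} − x_{i+1}·y_i), indices taken mod 5.
Σ = (185) + (49) + (5) + (598) + (260) = 1097
Area = |Σ|/2 = 548.5.

548.5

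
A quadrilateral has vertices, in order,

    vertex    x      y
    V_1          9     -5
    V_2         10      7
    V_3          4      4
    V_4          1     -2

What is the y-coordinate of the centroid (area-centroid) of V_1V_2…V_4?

9/14

Apply Gauss's area formula. First the cross-terms c_i = x_i·y_{i+1} − x_{i+1}·y_i:
  113, 12, -12, 13  ⇒  2A = 126, A = 63.
Then Σ (y_i + y_{i+1})·c_i = 243, so ȳ = 243 / (6·63) = 9/14.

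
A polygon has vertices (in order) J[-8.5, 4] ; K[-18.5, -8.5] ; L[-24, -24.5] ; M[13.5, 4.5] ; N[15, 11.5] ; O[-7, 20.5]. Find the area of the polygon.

Apply Gauss's area formula: 2A = Σ (x_i·y_{i+1} − x_{i+1}·y_i), indices taken mod 6.
Σ = (146.25) + (249.25) + (222.75) + (87.75) + (388) + (146.25) = 1240.25
Area = |Σ|/2 = 620.125.

620.125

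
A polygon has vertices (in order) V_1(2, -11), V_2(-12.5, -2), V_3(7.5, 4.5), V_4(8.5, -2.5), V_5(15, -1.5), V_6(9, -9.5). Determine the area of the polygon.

212

Apply the shoelace (surveyor's) formula: 2A = Σ (x_i·y_{i+1} − x_{i+1}·y_i), indices taken mod 6.
Cross-terms: -141.5, -41.25, -57, 24.75, -129, -80  ⇒  Σ = -424
Area = |Σ|/2 = 212.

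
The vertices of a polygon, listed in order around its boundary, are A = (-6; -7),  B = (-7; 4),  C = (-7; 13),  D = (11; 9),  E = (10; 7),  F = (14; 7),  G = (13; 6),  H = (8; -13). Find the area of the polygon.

Apply the shoelace formula: 2A = Σ (x_i·y_{i+1} − x_{i+1}·y_i), indices taken mod 8.
Σ = (-73) + (-63) + (-206) + (-13) + (-28) + (-7) + (-217) + (-134) = -741
Area = |Σ|/2 = 370.5.

370.5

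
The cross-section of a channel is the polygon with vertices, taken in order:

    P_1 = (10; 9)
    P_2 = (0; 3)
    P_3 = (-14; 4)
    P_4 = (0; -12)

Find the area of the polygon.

180

Apply the surveyor's formula: 2A = Σ (x_i·y_{i+1} − x_{i+1}·y_i), indices taken mod 4.
Cross-terms: 30, 42, 168, 120  ⇒  Σ = 360
Area = |Σ|/2 = 180.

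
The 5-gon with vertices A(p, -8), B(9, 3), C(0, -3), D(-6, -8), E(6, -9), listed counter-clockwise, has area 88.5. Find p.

8

The doubled signed area Σ (x_i y_{i+1} − x_{i+1} y_i) is linear in p.
With p=0 it equals 81; the coefficient of p is 12 (from the two edges through A).
So 12·p + 81 = 2·88.5 = 177 ⇒ p = 8.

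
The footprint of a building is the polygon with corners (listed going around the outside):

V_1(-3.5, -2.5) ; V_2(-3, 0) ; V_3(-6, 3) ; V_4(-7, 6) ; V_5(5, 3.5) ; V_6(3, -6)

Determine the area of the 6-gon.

77.5

Apply Gauss's area formula: 2A = Σ (x_i·y_{i+1} − x_{i+1}·y_i), indices taken mod 6.
Σ = (-7.5) + (-9) + (-15) + (-54.5) + (-40.5) + (-28.5) = -155
Area = |Σ|/2 = 77.5.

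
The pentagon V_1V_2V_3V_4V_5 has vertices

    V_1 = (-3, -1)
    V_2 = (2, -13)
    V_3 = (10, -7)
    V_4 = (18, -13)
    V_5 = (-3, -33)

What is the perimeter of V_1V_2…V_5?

94

|V_1V_2| = √((5)² + (-12)²) = √169 = 13
|V_2V_3| = √((8)² + (6)²) = √100 = 10
|V_3V_4| = √((8)² + (-6)²) = √100 = 10
|V_4V_5| = √((-21)² + (-20)²) = √841 = 29
|V_5V_1| = √((0)² + (32)²) = √1024 = 32
Perimeter = 13 + 10 + 10 + 29 + 32 = 94.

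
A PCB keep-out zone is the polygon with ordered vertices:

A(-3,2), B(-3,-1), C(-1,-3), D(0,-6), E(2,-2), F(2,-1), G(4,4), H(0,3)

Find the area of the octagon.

A→B: (-3)(-1) − (-3)(2) = 9
B→C: (-3)(-3) − (-1)(-1) = 8
C→D: (-1)(-6) − (0)(-3) = 6
D→E: (0)(-2) − (2)(-6) = 12
E→F: (2)(-1) − (2)(-2) = 2
F→G: (2)(4) − (4)(-1) = 12
G→H: (4)(3) − (0)(4) = 12
H→A: (0)(2) − (-3)(3) = 9
Σ = 70
Area = |Σ|/2 = 35.

35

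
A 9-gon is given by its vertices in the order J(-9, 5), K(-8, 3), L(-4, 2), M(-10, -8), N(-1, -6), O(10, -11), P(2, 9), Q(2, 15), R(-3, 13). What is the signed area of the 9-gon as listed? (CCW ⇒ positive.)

Apply the shoelace (surveyor's) formula: 2A = Σ (x_i·y_{i+1} − x_{i+1}·y_i), indices taken mod 9.
J→K: (-9)(3) − (-8)(5) = 13
K→L: (-8)(2) − (-4)(3) = -4
L→M: (-4)(-8) − (-10)(2) = 52
M→N: (-10)(-6) − (-1)(-8) = 52
N→O: (-1)(-11) − (10)(-6) = 71
O→P: (10)(9) − (2)(-11) = 112
P→Q: (2)(15) − (2)(9) = 12
Q→R: (2)(13) − (-3)(15) = 71
R→J: (-3)(5) − (-9)(13) = 102
Σ = 481
Signed area = Σ/2 = 240.5 (positive ⇒ counter-clockwise traversal).

240.5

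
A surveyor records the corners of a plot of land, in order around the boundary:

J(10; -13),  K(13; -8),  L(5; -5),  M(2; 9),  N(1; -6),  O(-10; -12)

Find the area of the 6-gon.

138

Apply Gauss's area formula: 2A = Σ (x_i·y_{i+1} − x_{i+1}·y_i), indices taken mod 6.
Σ = (89) + (-25) + (55) + (-21) + (-72) + (250) = 276
Area = |Σ|/2 = 138.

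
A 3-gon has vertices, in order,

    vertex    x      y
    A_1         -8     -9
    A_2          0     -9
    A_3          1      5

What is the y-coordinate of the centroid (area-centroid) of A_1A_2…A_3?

-13/3

Apply Gauss's area formula. First the cross-terms c_i = x_i·y_{i+1} − x_{i+1}·y_i:
  72, 9, 31  ⇒  2A = 112, A = 56.
Then Σ (y_i + y_{i+1})·c_i = -1456, so ȳ = -1456 / (6·56) = -13/3.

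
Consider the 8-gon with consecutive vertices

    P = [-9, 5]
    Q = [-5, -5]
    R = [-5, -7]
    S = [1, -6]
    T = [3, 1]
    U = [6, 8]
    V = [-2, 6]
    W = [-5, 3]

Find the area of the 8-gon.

116

Apply Gauss's area formula: 2A = Σ (x_i·y_{i+1} − x_{i+1}·y_i), indices taken mod 8.
P→Q: (-9)(-5) − (-5)(5) = 70
Q→R: (-5)(-7) − (-5)(-5) = 10
R→S: (-5)(-6) − (1)(-7) = 37
S→T: (1)(1) − (3)(-6) = 19
T→U: (3)(8) − (6)(1) = 18
U→V: (6)(6) − (-2)(8) = 52
V→W: (-2)(3) − (-5)(6) = 24
W→P: (-5)(5) − (-9)(3) = 2
Σ = 232
Area = |Σ|/2 = 116.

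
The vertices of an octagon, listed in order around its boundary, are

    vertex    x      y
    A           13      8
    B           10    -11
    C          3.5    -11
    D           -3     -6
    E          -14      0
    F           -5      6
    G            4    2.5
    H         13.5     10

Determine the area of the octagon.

284.375

Apply the shoelace formula: 2A = Σ (x_i·y_{i+1} − x_{i+1}·y_i), indices taken mod 8.
Σ = (-223) + (-71.5) + (-54) + (-84) + (-84) + (-36.5) + (6.25) + (-22) = -568.75
Area = |Σ|/2 = 284.375.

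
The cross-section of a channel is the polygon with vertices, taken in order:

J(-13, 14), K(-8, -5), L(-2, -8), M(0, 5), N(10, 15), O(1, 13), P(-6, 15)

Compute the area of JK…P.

245

Apply Gauss's area formula: 2A = Σ (x_i·y_{i+1} − x_{i+1}·y_i), indices taken mod 7.
Σ = (177) + (54) + (-10) + (-50) + (115) + (93) + (111) = 490
Area = |Σ|/2 = 245.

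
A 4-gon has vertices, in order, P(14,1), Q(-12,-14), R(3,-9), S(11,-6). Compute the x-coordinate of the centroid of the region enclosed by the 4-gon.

597/142

Apply the shoelace formula. First the cross-terms c_i = x_i·y_{i+1} − x_{i+1}·y_i:
  -184, 150, 81, 95  ⇒  2A = 142, A = 71.
Then Σ (x_i + x_{i+1})·c_i = 1791, so x̄ = 1791 / (6·71) = 597/142.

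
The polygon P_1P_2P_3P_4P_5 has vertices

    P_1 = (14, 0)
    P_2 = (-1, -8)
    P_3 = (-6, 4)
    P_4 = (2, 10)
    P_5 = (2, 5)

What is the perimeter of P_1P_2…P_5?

58

|P_1P_2| = √((-15)² + (-8)²) = √289 = 17
|P_2P_3| = √((-5)² + (12)²) = √169 = 13
|P_3P_4| = √((8)² + (6)²) = √100 = 10
|P_4P_5| = √((0)² + (-5)²) = √25 = 5
|P_5P_1| = √((12)² + (-5)²) = √169 = 13
Perimeter = 17 + 13 + 10 + 5 + 13 = 58.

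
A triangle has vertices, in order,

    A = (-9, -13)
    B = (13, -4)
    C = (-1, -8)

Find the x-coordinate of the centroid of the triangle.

Apply Gauss's area formula. First the cross-terms c_i = x_i·y_{i+1} − x_{i+1}·y_i:
  205, -108, -59  ⇒  2A = 38, A = 19.
Then Σ (x_i + x_{i+1})·c_i = 114, so x̄ = 114 / (6·19) = 1.

1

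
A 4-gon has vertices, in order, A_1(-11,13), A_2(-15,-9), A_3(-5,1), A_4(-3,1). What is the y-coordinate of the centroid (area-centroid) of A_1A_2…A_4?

35/17

Apply the shoelace formula. First the cross-terms c_i = x_i·y_{i+1} − x_{i+1}·y_i:
  294, -60, -2, -28  ⇒  2A = 204, A = 102.
Then Σ (y_i + y_{i+1})·c_i = 1260, so ȳ = 1260 / (6·102) = 35/17.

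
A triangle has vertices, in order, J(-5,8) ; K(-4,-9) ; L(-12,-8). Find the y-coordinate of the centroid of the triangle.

Apply Gauss's area formula. First the cross-terms c_i = x_i·y_{i+1} − x_{i+1}·y_i:
  77, -76, -136  ⇒  2A = -135, A = -67.5.
Then Σ (y_i + y_{i+1})·c_i = 1215, so ȳ = 1215 / (6·(-67.5)) = -3.

-3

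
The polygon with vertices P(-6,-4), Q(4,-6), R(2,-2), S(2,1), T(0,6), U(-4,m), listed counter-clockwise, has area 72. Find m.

5

The doubled signed area Σ (x_i y_{i+1} − x_{i+1} y_i) is linear in m.
With m=0 it equals 114; the coefficient of m is 6 (from the two edges through U).
So 6·m + 114 = 2·72 = 144 ⇒ m = 5.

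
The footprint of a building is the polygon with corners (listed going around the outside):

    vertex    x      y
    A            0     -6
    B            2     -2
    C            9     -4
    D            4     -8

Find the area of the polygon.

29

Apply the shoelace formula: 2A = Σ (x_i·y_{i+1} − x_{i+1}·y_i), indices taken mod 4.
Σ = (12) + (10) + (-56) + (-24) = -58
Area = |Σ|/2 = 29.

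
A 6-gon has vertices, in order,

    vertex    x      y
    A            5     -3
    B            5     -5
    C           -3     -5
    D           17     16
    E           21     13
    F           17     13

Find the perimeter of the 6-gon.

|AB| = √((0)² + (-2)²) = √4 = 2
|BC| = √((-8)² + (0)²) = √64 = 8
|CD| = √((20)² + (21)²) = √841 = 29
|DE| = √((4)² + (-3)²) = √25 = 5
|EF| = √((-4)² + (0)²) = √16 = 4
|FA| = √((-12)² + (-16)²) = √400 = 20
Perimeter = 2 + 8 + 29 + 5 + 4 + 20 = 68.

68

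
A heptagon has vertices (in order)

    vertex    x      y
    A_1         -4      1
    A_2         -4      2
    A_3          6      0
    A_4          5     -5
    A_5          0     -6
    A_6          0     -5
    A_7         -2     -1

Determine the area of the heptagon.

46

Apply Gauss's area formula: 2A = Σ (x_i·y_{i+1} − x_{i+1}·y_i), indices taken mod 7.
Σ = (-4) + (-12) + (-30) + (-30) + (0) + (-10) + (-6) = -92
Area = |Σ|/2 = 46.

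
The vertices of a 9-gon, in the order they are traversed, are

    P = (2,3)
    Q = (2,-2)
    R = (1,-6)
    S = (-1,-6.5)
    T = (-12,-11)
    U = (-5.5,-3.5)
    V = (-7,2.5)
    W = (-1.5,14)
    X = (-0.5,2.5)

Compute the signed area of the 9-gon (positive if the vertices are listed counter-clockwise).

Apply the surveyor's formula: 2A = Σ (x_i·y_{i+1} − x_{i+1}·y_i), indices taken mod 9.
Σ = (-10) + (-10) + (-12.5) + (-67) + (-18.5) + (-38.25) + (-94.25) + (3.25) + (-6.5) = -253.75
Signed area = Σ/2 = -126.875 (negative ⇒ clockwise traversal).

-126.875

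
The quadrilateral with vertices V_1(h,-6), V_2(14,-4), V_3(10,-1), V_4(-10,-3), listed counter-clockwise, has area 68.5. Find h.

-7

Write out the shoelace sum; only the two edges meeting at V_1 involve h:
2·Area = [((-10)·(-6) − h·(-3)) + (h·(-4) − 14·(-6))] + -14
       = -1·h + 130 = 137
⇒ h = -7.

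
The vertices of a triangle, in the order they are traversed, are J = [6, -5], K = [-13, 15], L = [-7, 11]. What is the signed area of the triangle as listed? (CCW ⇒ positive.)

Apply the shoelace formula: 2A = Σ (x_i·y_{i+1} − x_{i+1}·y_i), indices taken mod 3.
Σ = (25) + (-38) + (-31) = -44
Signed area = Σ/2 = -22 (negative ⇒ clockwise traversal).

-22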